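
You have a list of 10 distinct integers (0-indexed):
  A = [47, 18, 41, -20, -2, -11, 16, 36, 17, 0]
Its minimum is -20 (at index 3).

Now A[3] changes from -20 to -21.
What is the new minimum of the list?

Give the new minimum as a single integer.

Old min = -20 (at index 3)
Change: A[3] -20 -> -21
Changed element WAS the min. Need to check: is -21 still <= all others?
  Min of remaining elements: -11
  New min = min(-21, -11) = -21

Answer: -21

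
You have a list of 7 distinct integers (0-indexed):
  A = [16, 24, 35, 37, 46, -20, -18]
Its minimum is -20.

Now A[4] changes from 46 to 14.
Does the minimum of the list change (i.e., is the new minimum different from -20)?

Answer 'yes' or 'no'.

Old min = -20
Change: A[4] 46 -> 14
Changed element was NOT the min; min changes only if 14 < -20.
New min = -20; changed? no

Answer: no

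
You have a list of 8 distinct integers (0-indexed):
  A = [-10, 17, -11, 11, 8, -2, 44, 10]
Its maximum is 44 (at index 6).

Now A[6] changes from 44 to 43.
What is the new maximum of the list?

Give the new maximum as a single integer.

Answer: 43

Derivation:
Old max = 44 (at index 6)
Change: A[6] 44 -> 43
Changed element WAS the max -> may need rescan.
  Max of remaining elements: 17
  New max = max(43, 17) = 43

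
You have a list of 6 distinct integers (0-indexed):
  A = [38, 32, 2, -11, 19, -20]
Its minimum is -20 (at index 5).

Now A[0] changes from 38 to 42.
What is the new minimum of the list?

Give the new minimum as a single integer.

Old min = -20 (at index 5)
Change: A[0] 38 -> 42
Changed element was NOT the old min.
  New min = min(old_min, new_val) = min(-20, 42) = -20

Answer: -20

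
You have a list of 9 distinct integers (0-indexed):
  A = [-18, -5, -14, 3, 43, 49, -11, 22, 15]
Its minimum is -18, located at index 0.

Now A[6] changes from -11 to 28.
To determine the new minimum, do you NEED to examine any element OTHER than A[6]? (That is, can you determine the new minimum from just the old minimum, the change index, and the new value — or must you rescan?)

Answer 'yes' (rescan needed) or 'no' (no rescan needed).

Answer: no

Derivation:
Old min = -18 at index 0
Change at index 6: -11 -> 28
Index 6 was NOT the min. New min = min(-18, 28). No rescan of other elements needed.
Needs rescan: no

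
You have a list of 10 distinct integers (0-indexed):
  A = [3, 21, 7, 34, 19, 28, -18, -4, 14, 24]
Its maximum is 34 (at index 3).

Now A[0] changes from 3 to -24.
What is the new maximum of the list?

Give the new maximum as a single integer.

Answer: 34

Derivation:
Old max = 34 (at index 3)
Change: A[0] 3 -> -24
Changed element was NOT the old max.
  New max = max(old_max, new_val) = max(34, -24) = 34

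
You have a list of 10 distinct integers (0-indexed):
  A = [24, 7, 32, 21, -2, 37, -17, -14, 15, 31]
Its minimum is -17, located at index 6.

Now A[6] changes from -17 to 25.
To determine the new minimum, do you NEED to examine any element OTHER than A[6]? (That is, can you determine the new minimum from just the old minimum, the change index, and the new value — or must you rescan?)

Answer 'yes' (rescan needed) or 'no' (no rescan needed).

Old min = -17 at index 6
Change at index 6: -17 -> 25
Index 6 WAS the min and new value 25 > old min -17. Must rescan other elements to find the new min.
Needs rescan: yes

Answer: yes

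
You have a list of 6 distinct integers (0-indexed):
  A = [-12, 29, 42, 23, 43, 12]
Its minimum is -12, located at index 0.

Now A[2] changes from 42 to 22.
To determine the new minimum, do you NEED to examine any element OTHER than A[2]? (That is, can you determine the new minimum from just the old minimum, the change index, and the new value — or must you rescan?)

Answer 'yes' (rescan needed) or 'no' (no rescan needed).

Answer: no

Derivation:
Old min = -12 at index 0
Change at index 2: 42 -> 22
Index 2 was NOT the min. New min = min(-12, 22). No rescan of other elements needed.
Needs rescan: no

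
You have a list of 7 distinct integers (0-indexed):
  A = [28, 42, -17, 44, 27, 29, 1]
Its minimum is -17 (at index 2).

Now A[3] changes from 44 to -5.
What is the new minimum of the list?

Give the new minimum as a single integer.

Answer: -17

Derivation:
Old min = -17 (at index 2)
Change: A[3] 44 -> -5
Changed element was NOT the old min.
  New min = min(old_min, new_val) = min(-17, -5) = -17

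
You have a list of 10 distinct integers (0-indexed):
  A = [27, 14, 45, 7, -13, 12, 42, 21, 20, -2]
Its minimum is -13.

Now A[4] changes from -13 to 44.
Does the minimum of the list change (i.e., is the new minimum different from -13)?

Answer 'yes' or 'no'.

Old min = -13
Change: A[4] -13 -> 44
Changed element was the min; new min must be rechecked.
New min = -2; changed? yes

Answer: yes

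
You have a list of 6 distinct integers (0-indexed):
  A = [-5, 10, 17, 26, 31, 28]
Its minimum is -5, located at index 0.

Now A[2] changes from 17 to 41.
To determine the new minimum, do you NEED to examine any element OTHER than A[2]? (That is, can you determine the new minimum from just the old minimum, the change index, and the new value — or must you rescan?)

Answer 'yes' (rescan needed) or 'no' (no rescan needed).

Answer: no

Derivation:
Old min = -5 at index 0
Change at index 2: 17 -> 41
Index 2 was NOT the min. New min = min(-5, 41). No rescan of other elements needed.
Needs rescan: no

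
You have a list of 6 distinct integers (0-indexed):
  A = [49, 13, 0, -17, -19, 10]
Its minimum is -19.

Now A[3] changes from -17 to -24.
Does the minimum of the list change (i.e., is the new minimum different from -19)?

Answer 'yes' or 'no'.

Answer: yes

Derivation:
Old min = -19
Change: A[3] -17 -> -24
Changed element was NOT the min; min changes only if -24 < -19.
New min = -24; changed? yes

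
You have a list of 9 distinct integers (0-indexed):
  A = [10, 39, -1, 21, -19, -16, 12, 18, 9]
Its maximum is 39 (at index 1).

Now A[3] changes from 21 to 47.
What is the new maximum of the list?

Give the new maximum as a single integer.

Old max = 39 (at index 1)
Change: A[3] 21 -> 47
Changed element was NOT the old max.
  New max = max(old_max, new_val) = max(39, 47) = 47

Answer: 47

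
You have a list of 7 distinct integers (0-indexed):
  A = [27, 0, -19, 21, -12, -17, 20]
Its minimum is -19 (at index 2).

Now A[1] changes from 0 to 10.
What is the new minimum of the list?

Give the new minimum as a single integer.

Old min = -19 (at index 2)
Change: A[1] 0 -> 10
Changed element was NOT the old min.
  New min = min(old_min, new_val) = min(-19, 10) = -19

Answer: -19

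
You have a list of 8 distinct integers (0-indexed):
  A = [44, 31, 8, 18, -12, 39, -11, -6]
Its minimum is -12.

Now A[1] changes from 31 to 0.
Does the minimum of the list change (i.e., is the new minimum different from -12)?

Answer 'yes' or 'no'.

Old min = -12
Change: A[1] 31 -> 0
Changed element was NOT the min; min changes only if 0 < -12.
New min = -12; changed? no

Answer: no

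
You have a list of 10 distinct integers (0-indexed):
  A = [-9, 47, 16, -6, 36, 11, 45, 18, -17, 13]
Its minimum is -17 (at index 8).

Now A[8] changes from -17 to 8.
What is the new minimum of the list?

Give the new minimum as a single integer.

Old min = -17 (at index 8)
Change: A[8] -17 -> 8
Changed element WAS the min. Need to check: is 8 still <= all others?
  Min of remaining elements: -9
  New min = min(8, -9) = -9

Answer: -9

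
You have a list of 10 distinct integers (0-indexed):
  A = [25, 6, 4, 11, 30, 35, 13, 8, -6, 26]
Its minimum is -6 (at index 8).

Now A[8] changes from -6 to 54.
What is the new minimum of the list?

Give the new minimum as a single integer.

Answer: 4

Derivation:
Old min = -6 (at index 8)
Change: A[8] -6 -> 54
Changed element WAS the min. Need to check: is 54 still <= all others?
  Min of remaining elements: 4
  New min = min(54, 4) = 4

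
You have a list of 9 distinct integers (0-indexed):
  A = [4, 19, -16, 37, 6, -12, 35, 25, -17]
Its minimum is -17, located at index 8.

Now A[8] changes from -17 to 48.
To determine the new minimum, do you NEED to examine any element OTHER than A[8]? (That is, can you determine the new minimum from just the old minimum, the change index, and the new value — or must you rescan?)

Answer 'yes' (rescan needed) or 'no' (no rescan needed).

Old min = -17 at index 8
Change at index 8: -17 -> 48
Index 8 WAS the min and new value 48 > old min -17. Must rescan other elements to find the new min.
Needs rescan: yes

Answer: yes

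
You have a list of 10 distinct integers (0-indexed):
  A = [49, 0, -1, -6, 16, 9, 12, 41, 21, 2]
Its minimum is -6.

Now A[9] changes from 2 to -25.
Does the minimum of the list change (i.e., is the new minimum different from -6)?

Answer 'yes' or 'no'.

Old min = -6
Change: A[9] 2 -> -25
Changed element was NOT the min; min changes only if -25 < -6.
New min = -25; changed? yes

Answer: yes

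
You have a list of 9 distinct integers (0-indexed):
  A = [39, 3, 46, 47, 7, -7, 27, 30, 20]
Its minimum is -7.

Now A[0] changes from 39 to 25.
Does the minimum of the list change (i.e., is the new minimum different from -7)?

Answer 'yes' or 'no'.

Old min = -7
Change: A[0] 39 -> 25
Changed element was NOT the min; min changes only if 25 < -7.
New min = -7; changed? no

Answer: no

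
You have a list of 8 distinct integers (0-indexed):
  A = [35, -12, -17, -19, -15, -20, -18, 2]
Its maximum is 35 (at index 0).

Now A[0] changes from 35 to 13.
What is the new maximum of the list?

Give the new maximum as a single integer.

Old max = 35 (at index 0)
Change: A[0] 35 -> 13
Changed element WAS the max -> may need rescan.
  Max of remaining elements: 2
  New max = max(13, 2) = 13

Answer: 13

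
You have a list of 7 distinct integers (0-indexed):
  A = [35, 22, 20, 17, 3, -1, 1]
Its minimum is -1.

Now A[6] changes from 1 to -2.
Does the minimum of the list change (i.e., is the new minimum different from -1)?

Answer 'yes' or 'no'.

Old min = -1
Change: A[6] 1 -> -2
Changed element was NOT the min; min changes only if -2 < -1.
New min = -2; changed? yes

Answer: yes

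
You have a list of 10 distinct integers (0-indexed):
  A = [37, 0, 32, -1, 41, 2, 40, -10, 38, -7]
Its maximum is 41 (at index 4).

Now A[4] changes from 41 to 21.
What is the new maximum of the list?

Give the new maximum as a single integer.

Old max = 41 (at index 4)
Change: A[4] 41 -> 21
Changed element WAS the max -> may need rescan.
  Max of remaining elements: 40
  New max = max(21, 40) = 40

Answer: 40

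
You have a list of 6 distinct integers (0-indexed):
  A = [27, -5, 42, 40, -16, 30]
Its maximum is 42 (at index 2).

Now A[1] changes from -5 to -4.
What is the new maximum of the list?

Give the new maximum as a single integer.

Old max = 42 (at index 2)
Change: A[1] -5 -> -4
Changed element was NOT the old max.
  New max = max(old_max, new_val) = max(42, -4) = 42

Answer: 42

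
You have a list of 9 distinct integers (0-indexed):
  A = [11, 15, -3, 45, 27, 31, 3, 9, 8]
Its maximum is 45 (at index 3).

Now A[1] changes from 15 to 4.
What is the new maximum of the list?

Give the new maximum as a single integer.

Answer: 45

Derivation:
Old max = 45 (at index 3)
Change: A[1] 15 -> 4
Changed element was NOT the old max.
  New max = max(old_max, new_val) = max(45, 4) = 45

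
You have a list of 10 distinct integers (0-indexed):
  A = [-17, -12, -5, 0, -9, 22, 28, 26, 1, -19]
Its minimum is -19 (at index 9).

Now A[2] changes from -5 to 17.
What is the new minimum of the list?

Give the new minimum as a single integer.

Old min = -19 (at index 9)
Change: A[2] -5 -> 17
Changed element was NOT the old min.
  New min = min(old_min, new_val) = min(-19, 17) = -19

Answer: -19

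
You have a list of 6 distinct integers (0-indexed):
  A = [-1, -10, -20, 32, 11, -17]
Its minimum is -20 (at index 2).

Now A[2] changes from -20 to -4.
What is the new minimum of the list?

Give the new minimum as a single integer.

Old min = -20 (at index 2)
Change: A[2] -20 -> -4
Changed element WAS the min. Need to check: is -4 still <= all others?
  Min of remaining elements: -17
  New min = min(-4, -17) = -17

Answer: -17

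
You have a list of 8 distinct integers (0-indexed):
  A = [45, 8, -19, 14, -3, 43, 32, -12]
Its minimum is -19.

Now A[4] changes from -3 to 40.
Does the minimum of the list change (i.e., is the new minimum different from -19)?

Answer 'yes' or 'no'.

Answer: no

Derivation:
Old min = -19
Change: A[4] -3 -> 40
Changed element was NOT the min; min changes only if 40 < -19.
New min = -19; changed? no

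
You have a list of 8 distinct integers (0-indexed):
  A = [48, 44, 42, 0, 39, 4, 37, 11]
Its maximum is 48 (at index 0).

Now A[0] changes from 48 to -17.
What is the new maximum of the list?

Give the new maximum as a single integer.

Answer: 44

Derivation:
Old max = 48 (at index 0)
Change: A[0] 48 -> -17
Changed element WAS the max -> may need rescan.
  Max of remaining elements: 44
  New max = max(-17, 44) = 44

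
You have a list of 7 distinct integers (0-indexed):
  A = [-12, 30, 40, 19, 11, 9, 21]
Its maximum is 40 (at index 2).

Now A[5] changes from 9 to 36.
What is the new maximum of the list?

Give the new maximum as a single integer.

Old max = 40 (at index 2)
Change: A[5] 9 -> 36
Changed element was NOT the old max.
  New max = max(old_max, new_val) = max(40, 36) = 40

Answer: 40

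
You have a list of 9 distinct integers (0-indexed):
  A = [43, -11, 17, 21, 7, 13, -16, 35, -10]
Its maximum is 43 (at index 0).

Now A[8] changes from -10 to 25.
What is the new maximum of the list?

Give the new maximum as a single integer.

Answer: 43

Derivation:
Old max = 43 (at index 0)
Change: A[8] -10 -> 25
Changed element was NOT the old max.
  New max = max(old_max, new_val) = max(43, 25) = 43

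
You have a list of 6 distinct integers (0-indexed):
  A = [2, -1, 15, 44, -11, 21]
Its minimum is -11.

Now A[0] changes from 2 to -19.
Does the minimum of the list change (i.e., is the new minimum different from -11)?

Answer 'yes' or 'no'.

Old min = -11
Change: A[0] 2 -> -19
Changed element was NOT the min; min changes only if -19 < -11.
New min = -19; changed? yes

Answer: yes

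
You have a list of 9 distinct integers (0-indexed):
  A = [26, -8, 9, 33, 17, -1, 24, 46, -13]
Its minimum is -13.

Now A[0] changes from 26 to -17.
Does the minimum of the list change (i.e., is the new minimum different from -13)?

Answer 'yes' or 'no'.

Old min = -13
Change: A[0] 26 -> -17
Changed element was NOT the min; min changes only if -17 < -13.
New min = -17; changed? yes

Answer: yes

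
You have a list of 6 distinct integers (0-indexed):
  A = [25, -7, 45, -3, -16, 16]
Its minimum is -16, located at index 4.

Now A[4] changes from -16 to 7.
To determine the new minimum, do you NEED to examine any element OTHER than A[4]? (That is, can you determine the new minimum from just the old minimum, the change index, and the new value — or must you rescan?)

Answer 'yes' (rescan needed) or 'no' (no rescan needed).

Old min = -16 at index 4
Change at index 4: -16 -> 7
Index 4 WAS the min and new value 7 > old min -16. Must rescan other elements to find the new min.
Needs rescan: yes

Answer: yes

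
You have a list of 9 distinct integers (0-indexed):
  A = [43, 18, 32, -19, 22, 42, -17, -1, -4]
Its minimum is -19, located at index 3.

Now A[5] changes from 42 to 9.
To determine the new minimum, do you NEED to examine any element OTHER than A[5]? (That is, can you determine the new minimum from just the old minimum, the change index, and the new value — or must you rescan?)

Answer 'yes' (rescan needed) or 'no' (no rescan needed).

Answer: no

Derivation:
Old min = -19 at index 3
Change at index 5: 42 -> 9
Index 5 was NOT the min. New min = min(-19, 9). No rescan of other elements needed.
Needs rescan: no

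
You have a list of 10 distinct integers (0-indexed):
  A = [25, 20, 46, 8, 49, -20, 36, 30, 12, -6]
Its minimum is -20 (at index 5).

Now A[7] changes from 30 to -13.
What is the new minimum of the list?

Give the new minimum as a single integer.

Answer: -20

Derivation:
Old min = -20 (at index 5)
Change: A[7] 30 -> -13
Changed element was NOT the old min.
  New min = min(old_min, new_val) = min(-20, -13) = -20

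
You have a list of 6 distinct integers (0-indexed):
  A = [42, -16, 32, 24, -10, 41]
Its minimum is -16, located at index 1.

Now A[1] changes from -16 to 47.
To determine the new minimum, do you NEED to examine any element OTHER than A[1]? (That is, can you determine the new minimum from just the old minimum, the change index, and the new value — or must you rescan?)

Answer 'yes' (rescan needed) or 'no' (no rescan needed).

Old min = -16 at index 1
Change at index 1: -16 -> 47
Index 1 WAS the min and new value 47 > old min -16. Must rescan other elements to find the new min.
Needs rescan: yes

Answer: yes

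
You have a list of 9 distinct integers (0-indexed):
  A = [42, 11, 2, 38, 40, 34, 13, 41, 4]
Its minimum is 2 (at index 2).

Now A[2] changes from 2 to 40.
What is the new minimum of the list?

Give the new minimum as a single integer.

Old min = 2 (at index 2)
Change: A[2] 2 -> 40
Changed element WAS the min. Need to check: is 40 still <= all others?
  Min of remaining elements: 4
  New min = min(40, 4) = 4

Answer: 4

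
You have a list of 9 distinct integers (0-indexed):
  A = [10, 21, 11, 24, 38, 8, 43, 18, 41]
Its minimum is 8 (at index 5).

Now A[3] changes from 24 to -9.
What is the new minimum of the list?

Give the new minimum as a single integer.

Old min = 8 (at index 5)
Change: A[3] 24 -> -9
Changed element was NOT the old min.
  New min = min(old_min, new_val) = min(8, -9) = -9

Answer: -9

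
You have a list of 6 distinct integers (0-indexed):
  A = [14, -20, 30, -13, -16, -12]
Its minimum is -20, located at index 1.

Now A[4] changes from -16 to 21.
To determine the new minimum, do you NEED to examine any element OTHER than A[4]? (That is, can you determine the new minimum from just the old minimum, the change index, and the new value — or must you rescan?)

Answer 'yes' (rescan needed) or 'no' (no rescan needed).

Answer: no

Derivation:
Old min = -20 at index 1
Change at index 4: -16 -> 21
Index 4 was NOT the min. New min = min(-20, 21). No rescan of other elements needed.
Needs rescan: no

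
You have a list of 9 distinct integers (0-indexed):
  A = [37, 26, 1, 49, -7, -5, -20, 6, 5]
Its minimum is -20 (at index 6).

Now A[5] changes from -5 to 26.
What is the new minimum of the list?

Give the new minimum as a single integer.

Old min = -20 (at index 6)
Change: A[5] -5 -> 26
Changed element was NOT the old min.
  New min = min(old_min, new_val) = min(-20, 26) = -20

Answer: -20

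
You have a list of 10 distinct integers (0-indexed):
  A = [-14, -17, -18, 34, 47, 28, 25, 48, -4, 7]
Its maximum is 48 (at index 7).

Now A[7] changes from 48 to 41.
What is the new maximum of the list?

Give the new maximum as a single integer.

Answer: 47

Derivation:
Old max = 48 (at index 7)
Change: A[7] 48 -> 41
Changed element WAS the max -> may need rescan.
  Max of remaining elements: 47
  New max = max(41, 47) = 47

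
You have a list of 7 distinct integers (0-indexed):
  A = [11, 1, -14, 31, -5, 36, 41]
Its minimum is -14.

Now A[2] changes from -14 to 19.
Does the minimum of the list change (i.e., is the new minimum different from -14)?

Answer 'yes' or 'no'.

Answer: yes

Derivation:
Old min = -14
Change: A[2] -14 -> 19
Changed element was the min; new min must be rechecked.
New min = -5; changed? yes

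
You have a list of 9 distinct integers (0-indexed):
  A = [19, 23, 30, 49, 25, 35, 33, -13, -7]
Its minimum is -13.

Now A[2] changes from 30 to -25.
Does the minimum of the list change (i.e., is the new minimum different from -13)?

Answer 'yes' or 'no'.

Answer: yes

Derivation:
Old min = -13
Change: A[2] 30 -> -25
Changed element was NOT the min; min changes only if -25 < -13.
New min = -25; changed? yes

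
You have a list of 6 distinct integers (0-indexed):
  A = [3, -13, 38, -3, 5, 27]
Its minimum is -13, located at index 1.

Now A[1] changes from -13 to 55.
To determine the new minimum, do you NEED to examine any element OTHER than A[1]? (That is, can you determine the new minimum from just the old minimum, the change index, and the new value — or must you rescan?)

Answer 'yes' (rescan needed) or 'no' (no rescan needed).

Old min = -13 at index 1
Change at index 1: -13 -> 55
Index 1 WAS the min and new value 55 > old min -13. Must rescan other elements to find the new min.
Needs rescan: yes

Answer: yes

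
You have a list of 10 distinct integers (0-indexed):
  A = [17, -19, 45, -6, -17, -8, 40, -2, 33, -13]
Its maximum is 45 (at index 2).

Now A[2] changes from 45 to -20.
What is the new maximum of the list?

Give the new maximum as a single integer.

Old max = 45 (at index 2)
Change: A[2] 45 -> -20
Changed element WAS the max -> may need rescan.
  Max of remaining elements: 40
  New max = max(-20, 40) = 40

Answer: 40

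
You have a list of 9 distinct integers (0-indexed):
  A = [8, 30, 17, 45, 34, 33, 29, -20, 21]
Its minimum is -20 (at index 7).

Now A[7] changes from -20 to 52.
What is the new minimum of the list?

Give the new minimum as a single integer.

Old min = -20 (at index 7)
Change: A[7] -20 -> 52
Changed element WAS the min. Need to check: is 52 still <= all others?
  Min of remaining elements: 8
  New min = min(52, 8) = 8

Answer: 8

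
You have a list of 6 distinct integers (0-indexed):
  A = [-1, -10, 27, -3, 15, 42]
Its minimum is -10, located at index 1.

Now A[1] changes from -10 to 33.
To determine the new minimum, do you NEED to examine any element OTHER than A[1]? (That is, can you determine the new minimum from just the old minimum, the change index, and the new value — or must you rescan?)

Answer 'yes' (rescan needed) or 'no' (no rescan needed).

Old min = -10 at index 1
Change at index 1: -10 -> 33
Index 1 WAS the min and new value 33 > old min -10. Must rescan other elements to find the new min.
Needs rescan: yes

Answer: yes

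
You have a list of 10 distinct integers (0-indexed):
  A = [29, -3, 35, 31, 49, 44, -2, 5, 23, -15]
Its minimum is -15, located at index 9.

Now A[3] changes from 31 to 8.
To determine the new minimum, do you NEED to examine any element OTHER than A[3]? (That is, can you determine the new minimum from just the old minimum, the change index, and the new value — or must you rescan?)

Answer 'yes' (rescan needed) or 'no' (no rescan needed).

Answer: no

Derivation:
Old min = -15 at index 9
Change at index 3: 31 -> 8
Index 3 was NOT the min. New min = min(-15, 8). No rescan of other elements needed.
Needs rescan: no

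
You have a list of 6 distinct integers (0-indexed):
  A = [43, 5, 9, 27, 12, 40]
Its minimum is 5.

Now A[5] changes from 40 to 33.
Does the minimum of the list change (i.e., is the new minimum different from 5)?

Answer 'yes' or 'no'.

Answer: no

Derivation:
Old min = 5
Change: A[5] 40 -> 33
Changed element was NOT the min; min changes only if 33 < 5.
New min = 5; changed? no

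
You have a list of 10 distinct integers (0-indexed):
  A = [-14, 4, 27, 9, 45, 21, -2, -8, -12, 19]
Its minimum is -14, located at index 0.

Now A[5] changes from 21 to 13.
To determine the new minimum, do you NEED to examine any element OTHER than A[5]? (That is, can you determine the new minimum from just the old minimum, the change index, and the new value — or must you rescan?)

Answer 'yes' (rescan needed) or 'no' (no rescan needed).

Answer: no

Derivation:
Old min = -14 at index 0
Change at index 5: 21 -> 13
Index 5 was NOT the min. New min = min(-14, 13). No rescan of other elements needed.
Needs rescan: no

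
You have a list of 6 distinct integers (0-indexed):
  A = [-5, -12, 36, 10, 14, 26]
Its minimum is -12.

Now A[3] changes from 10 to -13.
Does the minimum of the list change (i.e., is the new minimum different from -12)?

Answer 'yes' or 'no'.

Old min = -12
Change: A[3] 10 -> -13
Changed element was NOT the min; min changes only if -13 < -12.
New min = -13; changed? yes

Answer: yes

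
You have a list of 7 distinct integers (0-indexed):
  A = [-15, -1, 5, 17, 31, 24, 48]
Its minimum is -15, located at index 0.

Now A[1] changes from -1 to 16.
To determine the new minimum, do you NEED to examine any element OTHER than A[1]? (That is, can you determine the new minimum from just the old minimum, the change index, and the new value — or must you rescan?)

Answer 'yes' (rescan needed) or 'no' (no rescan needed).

Answer: no

Derivation:
Old min = -15 at index 0
Change at index 1: -1 -> 16
Index 1 was NOT the min. New min = min(-15, 16). No rescan of other elements needed.
Needs rescan: no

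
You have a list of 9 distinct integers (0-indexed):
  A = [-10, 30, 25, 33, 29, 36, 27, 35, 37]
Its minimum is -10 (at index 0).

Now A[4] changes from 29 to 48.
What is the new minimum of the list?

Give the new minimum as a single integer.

Old min = -10 (at index 0)
Change: A[4] 29 -> 48
Changed element was NOT the old min.
  New min = min(old_min, new_val) = min(-10, 48) = -10

Answer: -10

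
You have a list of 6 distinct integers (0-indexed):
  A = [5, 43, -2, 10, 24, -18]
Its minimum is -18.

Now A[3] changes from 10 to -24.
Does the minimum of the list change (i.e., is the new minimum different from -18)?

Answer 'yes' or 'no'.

Answer: yes

Derivation:
Old min = -18
Change: A[3] 10 -> -24
Changed element was NOT the min; min changes only if -24 < -18.
New min = -24; changed? yes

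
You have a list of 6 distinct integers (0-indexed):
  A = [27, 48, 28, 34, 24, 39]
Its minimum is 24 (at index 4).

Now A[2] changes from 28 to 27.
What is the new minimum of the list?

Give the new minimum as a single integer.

Old min = 24 (at index 4)
Change: A[2] 28 -> 27
Changed element was NOT the old min.
  New min = min(old_min, new_val) = min(24, 27) = 24

Answer: 24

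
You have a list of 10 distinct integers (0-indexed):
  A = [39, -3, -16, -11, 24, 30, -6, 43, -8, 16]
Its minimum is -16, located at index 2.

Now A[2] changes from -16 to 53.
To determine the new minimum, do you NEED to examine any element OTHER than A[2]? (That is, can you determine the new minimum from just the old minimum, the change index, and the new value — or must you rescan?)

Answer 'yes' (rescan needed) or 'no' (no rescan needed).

Answer: yes

Derivation:
Old min = -16 at index 2
Change at index 2: -16 -> 53
Index 2 WAS the min and new value 53 > old min -16. Must rescan other elements to find the new min.
Needs rescan: yes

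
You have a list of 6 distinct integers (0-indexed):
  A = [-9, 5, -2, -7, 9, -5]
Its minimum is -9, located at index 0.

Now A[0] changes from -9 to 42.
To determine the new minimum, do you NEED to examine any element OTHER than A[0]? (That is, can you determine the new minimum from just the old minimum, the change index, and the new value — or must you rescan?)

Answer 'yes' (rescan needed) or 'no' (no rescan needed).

Old min = -9 at index 0
Change at index 0: -9 -> 42
Index 0 WAS the min and new value 42 > old min -9. Must rescan other elements to find the new min.
Needs rescan: yes

Answer: yes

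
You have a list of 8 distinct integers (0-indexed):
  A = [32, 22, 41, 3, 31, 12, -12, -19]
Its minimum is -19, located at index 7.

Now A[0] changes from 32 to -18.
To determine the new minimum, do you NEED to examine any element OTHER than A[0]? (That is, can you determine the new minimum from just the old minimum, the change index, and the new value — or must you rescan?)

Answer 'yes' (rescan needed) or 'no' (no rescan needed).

Answer: no

Derivation:
Old min = -19 at index 7
Change at index 0: 32 -> -18
Index 0 was NOT the min. New min = min(-19, -18). No rescan of other elements needed.
Needs rescan: no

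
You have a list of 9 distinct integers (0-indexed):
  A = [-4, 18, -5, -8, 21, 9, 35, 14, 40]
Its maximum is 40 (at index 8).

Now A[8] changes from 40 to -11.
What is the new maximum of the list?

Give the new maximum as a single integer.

Answer: 35

Derivation:
Old max = 40 (at index 8)
Change: A[8] 40 -> -11
Changed element WAS the max -> may need rescan.
  Max of remaining elements: 35
  New max = max(-11, 35) = 35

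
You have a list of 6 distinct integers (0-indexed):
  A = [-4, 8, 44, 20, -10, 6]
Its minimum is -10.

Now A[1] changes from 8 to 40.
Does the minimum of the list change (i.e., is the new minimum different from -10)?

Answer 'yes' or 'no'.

Old min = -10
Change: A[1] 8 -> 40
Changed element was NOT the min; min changes only if 40 < -10.
New min = -10; changed? no

Answer: no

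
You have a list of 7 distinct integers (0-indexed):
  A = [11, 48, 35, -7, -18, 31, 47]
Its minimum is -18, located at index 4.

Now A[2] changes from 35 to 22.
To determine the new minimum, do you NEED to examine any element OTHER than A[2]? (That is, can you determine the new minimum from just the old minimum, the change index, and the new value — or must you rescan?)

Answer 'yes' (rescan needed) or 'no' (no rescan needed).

Answer: no

Derivation:
Old min = -18 at index 4
Change at index 2: 35 -> 22
Index 2 was NOT the min. New min = min(-18, 22). No rescan of other elements needed.
Needs rescan: no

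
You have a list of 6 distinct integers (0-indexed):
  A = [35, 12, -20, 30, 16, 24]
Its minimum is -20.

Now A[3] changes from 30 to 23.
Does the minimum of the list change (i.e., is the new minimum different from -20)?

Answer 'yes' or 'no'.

Old min = -20
Change: A[3] 30 -> 23
Changed element was NOT the min; min changes only if 23 < -20.
New min = -20; changed? no

Answer: no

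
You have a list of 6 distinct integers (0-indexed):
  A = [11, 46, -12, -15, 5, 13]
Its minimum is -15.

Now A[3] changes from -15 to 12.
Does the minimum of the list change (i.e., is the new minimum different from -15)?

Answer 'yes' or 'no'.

Answer: yes

Derivation:
Old min = -15
Change: A[3] -15 -> 12
Changed element was the min; new min must be rechecked.
New min = -12; changed? yes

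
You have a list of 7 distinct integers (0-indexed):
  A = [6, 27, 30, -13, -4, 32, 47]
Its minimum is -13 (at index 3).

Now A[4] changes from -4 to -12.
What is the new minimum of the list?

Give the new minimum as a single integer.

Old min = -13 (at index 3)
Change: A[4] -4 -> -12
Changed element was NOT the old min.
  New min = min(old_min, new_val) = min(-13, -12) = -13

Answer: -13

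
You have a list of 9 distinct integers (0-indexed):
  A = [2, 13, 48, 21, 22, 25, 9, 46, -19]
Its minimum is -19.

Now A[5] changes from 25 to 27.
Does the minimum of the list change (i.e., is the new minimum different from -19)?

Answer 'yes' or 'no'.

Old min = -19
Change: A[5] 25 -> 27
Changed element was NOT the min; min changes only if 27 < -19.
New min = -19; changed? no

Answer: no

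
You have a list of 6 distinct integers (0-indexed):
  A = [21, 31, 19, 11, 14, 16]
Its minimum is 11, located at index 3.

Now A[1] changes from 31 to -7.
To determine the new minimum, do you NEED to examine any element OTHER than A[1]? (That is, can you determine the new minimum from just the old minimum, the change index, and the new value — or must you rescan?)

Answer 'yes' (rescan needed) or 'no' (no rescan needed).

Answer: no

Derivation:
Old min = 11 at index 3
Change at index 1: 31 -> -7
Index 1 was NOT the min. New min = min(11, -7). No rescan of other elements needed.
Needs rescan: no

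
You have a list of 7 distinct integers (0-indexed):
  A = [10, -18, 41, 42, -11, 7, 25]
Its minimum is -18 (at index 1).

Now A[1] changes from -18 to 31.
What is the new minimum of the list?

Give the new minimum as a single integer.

Old min = -18 (at index 1)
Change: A[1] -18 -> 31
Changed element WAS the min. Need to check: is 31 still <= all others?
  Min of remaining elements: -11
  New min = min(31, -11) = -11

Answer: -11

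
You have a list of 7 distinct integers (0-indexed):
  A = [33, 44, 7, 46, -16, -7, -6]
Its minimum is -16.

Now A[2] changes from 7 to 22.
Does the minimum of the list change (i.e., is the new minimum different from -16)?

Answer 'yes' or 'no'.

Old min = -16
Change: A[2] 7 -> 22
Changed element was NOT the min; min changes only if 22 < -16.
New min = -16; changed? no

Answer: no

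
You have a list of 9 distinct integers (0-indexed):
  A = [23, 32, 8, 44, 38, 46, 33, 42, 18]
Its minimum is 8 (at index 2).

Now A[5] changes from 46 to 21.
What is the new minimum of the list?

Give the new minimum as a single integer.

Answer: 8

Derivation:
Old min = 8 (at index 2)
Change: A[5] 46 -> 21
Changed element was NOT the old min.
  New min = min(old_min, new_val) = min(8, 21) = 8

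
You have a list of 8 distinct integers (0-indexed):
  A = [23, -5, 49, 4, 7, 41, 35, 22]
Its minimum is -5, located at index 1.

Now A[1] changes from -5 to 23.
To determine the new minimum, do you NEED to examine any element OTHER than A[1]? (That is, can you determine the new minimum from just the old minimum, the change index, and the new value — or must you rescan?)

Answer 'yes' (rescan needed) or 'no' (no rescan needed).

Old min = -5 at index 1
Change at index 1: -5 -> 23
Index 1 WAS the min and new value 23 > old min -5. Must rescan other elements to find the new min.
Needs rescan: yes

Answer: yes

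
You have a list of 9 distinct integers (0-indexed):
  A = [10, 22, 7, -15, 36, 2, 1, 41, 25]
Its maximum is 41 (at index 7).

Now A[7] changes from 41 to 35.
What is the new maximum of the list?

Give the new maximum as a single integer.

Answer: 36

Derivation:
Old max = 41 (at index 7)
Change: A[7] 41 -> 35
Changed element WAS the max -> may need rescan.
  Max of remaining elements: 36
  New max = max(35, 36) = 36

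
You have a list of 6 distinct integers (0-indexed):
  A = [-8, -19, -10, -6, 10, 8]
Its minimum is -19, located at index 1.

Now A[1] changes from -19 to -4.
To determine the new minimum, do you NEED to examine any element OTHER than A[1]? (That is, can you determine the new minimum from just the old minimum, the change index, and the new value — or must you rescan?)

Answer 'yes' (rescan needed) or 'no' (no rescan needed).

Old min = -19 at index 1
Change at index 1: -19 -> -4
Index 1 WAS the min and new value -4 > old min -19. Must rescan other elements to find the new min.
Needs rescan: yes

Answer: yes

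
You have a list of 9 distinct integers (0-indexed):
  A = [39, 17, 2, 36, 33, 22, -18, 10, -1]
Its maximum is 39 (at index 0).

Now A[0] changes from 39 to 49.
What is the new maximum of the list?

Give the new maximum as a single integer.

Old max = 39 (at index 0)
Change: A[0] 39 -> 49
Changed element WAS the max -> may need rescan.
  Max of remaining elements: 36
  New max = max(49, 36) = 49

Answer: 49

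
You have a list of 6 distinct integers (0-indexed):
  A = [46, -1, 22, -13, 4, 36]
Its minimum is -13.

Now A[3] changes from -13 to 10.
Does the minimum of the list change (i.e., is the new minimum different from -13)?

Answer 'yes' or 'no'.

Old min = -13
Change: A[3] -13 -> 10
Changed element was the min; new min must be rechecked.
New min = -1; changed? yes

Answer: yes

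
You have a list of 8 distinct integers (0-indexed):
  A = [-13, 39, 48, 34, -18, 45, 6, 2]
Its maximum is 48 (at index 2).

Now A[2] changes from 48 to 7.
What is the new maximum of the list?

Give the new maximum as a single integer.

Answer: 45

Derivation:
Old max = 48 (at index 2)
Change: A[2] 48 -> 7
Changed element WAS the max -> may need rescan.
  Max of remaining elements: 45
  New max = max(7, 45) = 45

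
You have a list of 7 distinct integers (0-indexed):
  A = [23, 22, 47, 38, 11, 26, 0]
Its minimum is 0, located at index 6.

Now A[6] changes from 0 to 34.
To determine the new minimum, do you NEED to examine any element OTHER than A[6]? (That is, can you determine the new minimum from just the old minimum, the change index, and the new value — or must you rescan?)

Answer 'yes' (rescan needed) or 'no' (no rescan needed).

Old min = 0 at index 6
Change at index 6: 0 -> 34
Index 6 WAS the min and new value 34 > old min 0. Must rescan other elements to find the new min.
Needs rescan: yes

Answer: yes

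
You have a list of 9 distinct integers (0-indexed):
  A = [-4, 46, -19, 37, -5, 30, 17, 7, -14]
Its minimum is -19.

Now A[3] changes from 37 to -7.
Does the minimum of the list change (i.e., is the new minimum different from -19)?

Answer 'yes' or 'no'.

Old min = -19
Change: A[3] 37 -> -7
Changed element was NOT the min; min changes only if -7 < -19.
New min = -19; changed? no

Answer: no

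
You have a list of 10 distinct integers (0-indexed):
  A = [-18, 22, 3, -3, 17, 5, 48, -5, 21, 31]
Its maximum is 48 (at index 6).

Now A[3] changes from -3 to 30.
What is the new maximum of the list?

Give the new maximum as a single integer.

Old max = 48 (at index 6)
Change: A[3] -3 -> 30
Changed element was NOT the old max.
  New max = max(old_max, new_val) = max(48, 30) = 48

Answer: 48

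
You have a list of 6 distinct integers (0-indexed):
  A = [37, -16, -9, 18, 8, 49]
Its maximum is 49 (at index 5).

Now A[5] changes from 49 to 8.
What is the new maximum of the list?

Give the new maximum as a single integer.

Answer: 37

Derivation:
Old max = 49 (at index 5)
Change: A[5] 49 -> 8
Changed element WAS the max -> may need rescan.
  Max of remaining elements: 37
  New max = max(8, 37) = 37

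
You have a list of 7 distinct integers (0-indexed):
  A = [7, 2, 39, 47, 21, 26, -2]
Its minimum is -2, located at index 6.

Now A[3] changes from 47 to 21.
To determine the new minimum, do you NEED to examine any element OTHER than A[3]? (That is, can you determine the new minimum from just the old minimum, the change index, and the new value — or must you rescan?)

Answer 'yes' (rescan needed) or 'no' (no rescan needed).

Old min = -2 at index 6
Change at index 3: 47 -> 21
Index 3 was NOT the min. New min = min(-2, 21). No rescan of other elements needed.
Needs rescan: no

Answer: no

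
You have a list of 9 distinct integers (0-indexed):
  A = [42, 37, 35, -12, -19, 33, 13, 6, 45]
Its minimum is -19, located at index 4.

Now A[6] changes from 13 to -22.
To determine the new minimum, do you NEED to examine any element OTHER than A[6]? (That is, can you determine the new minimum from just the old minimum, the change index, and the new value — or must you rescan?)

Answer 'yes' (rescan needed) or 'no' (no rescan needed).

Old min = -19 at index 4
Change at index 6: 13 -> -22
Index 6 was NOT the min. New min = min(-19, -22). No rescan of other elements needed.
Needs rescan: no

Answer: no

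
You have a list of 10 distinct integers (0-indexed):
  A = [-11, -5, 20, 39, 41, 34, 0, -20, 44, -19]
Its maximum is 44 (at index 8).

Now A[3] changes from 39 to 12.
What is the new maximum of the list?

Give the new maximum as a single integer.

Old max = 44 (at index 8)
Change: A[3] 39 -> 12
Changed element was NOT the old max.
  New max = max(old_max, new_val) = max(44, 12) = 44

Answer: 44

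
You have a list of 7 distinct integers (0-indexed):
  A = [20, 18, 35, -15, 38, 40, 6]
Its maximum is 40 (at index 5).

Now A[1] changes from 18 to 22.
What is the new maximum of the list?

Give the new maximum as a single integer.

Old max = 40 (at index 5)
Change: A[1] 18 -> 22
Changed element was NOT the old max.
  New max = max(old_max, new_val) = max(40, 22) = 40

Answer: 40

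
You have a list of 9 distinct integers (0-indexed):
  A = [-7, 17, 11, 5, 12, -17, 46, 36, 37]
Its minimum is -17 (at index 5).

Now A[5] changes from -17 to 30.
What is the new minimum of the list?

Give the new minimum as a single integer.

Old min = -17 (at index 5)
Change: A[5] -17 -> 30
Changed element WAS the min. Need to check: is 30 still <= all others?
  Min of remaining elements: -7
  New min = min(30, -7) = -7

Answer: -7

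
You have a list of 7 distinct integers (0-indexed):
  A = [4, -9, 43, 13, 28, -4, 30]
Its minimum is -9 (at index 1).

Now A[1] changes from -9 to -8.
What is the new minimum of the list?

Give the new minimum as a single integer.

Old min = -9 (at index 1)
Change: A[1] -9 -> -8
Changed element WAS the min. Need to check: is -8 still <= all others?
  Min of remaining elements: -4
  New min = min(-8, -4) = -8

Answer: -8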